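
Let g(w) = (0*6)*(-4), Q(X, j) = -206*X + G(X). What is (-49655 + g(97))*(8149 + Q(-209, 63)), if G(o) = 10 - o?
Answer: -2553359410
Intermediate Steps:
Q(X, j) = 10 - 207*X (Q(X, j) = -206*X + (10 - X) = 10 - 207*X)
g(w) = 0 (g(w) = 0*(-4) = 0)
(-49655 + g(97))*(8149 + Q(-209, 63)) = (-49655 + 0)*(8149 + (10 - 207*(-209))) = -49655*(8149 + (10 + 43263)) = -49655*(8149 + 43273) = -49655*51422 = -2553359410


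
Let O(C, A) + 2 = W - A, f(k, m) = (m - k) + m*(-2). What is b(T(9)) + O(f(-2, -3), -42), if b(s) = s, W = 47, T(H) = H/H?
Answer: 88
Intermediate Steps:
T(H) = 1
f(k, m) = -k - m (f(k, m) = (m - k) - 2*m = -k - m)
O(C, A) = 45 - A (O(C, A) = -2 + (47 - A) = 45 - A)
b(T(9)) + O(f(-2, -3), -42) = 1 + (45 - 1*(-42)) = 1 + (45 + 42) = 1 + 87 = 88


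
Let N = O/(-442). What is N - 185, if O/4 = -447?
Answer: -39991/221 ≈ -180.95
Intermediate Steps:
O = -1788 (O = 4*(-447) = -1788)
N = 894/221 (N = -1788/(-442) = -1788*(-1/442) = 894/221 ≈ 4.0452)
N - 185 = 894/221 - 185 = -39991/221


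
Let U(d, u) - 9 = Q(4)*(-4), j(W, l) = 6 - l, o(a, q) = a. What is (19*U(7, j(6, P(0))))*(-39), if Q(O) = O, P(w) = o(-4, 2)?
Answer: 5187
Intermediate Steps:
P(w) = -4
U(d, u) = -7 (U(d, u) = 9 + 4*(-4) = 9 - 16 = -7)
(19*U(7, j(6, P(0))))*(-39) = (19*(-7))*(-39) = -133*(-39) = 5187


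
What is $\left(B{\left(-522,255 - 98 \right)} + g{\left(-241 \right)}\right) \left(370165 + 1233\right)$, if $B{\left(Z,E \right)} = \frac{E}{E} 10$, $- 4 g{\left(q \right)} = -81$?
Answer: $\frac{22469579}{2} \approx 1.1235 \cdot 10^{7}$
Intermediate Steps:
$g{\left(q \right)} = \frac{81}{4}$ ($g{\left(q \right)} = \left(- \frac{1}{4}\right) \left(-81\right) = \frac{81}{4}$)
$B{\left(Z,E \right)} = 10$ ($B{\left(Z,E \right)} = 1 \cdot 10 = 10$)
$\left(B{\left(-522,255 - 98 \right)} + g{\left(-241 \right)}\right) \left(370165 + 1233\right) = \left(10 + \frac{81}{4}\right) \left(370165 + 1233\right) = \frac{121}{4} \cdot 371398 = \frac{22469579}{2}$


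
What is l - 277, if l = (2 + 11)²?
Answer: -108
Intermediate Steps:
l = 169 (l = 13² = 169)
l - 277 = 169 - 277 = -108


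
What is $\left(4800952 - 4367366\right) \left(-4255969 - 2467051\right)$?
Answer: $-2915007349720$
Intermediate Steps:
$\left(4800952 - 4367366\right) \left(-4255969 - 2467051\right) = 433586 \left(-6723020\right) = -2915007349720$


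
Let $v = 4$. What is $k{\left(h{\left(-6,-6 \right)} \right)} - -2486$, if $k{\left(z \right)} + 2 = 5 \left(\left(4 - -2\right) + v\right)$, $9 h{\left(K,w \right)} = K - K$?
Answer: $2534$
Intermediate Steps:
$h{\left(K,w \right)} = 0$ ($h{\left(K,w \right)} = \frac{K - K}{9} = \frac{1}{9} \cdot 0 = 0$)
$k{\left(z \right)} = 48$ ($k{\left(z \right)} = -2 + 5 \left(\left(4 - -2\right) + 4\right) = -2 + 5 \left(\left(4 + 2\right) + 4\right) = -2 + 5 \left(6 + 4\right) = -2 + 5 \cdot 10 = -2 + 50 = 48$)
$k{\left(h{\left(-6,-6 \right)} \right)} - -2486 = 48 - -2486 = 48 + 2486 = 2534$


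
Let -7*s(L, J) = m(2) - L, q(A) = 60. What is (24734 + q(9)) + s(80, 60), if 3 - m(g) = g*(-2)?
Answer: 173631/7 ≈ 24804.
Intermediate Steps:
m(g) = 3 + 2*g (m(g) = 3 - g*(-2) = 3 - (-2)*g = 3 + 2*g)
s(L, J) = -1 + L/7 (s(L, J) = -((3 + 2*2) - L)/7 = -((3 + 4) - L)/7 = -(7 - L)/7 = -1 + L/7)
(24734 + q(9)) + s(80, 60) = (24734 + 60) + (-1 + (⅐)*80) = 24794 + (-1 + 80/7) = 24794 + 73/7 = 173631/7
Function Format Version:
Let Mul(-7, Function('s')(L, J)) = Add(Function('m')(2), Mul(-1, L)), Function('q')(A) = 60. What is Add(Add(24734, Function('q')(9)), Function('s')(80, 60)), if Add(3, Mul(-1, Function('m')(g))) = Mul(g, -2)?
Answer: Rational(173631, 7) ≈ 24804.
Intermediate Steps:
Function('m')(g) = Add(3, Mul(2, g)) (Function('m')(g) = Add(3, Mul(-1, Mul(g, -2))) = Add(3, Mul(-1, Mul(-2, g))) = Add(3, Mul(2, g)))
Function('s')(L, J) = Add(-1, Mul(Rational(1, 7), L)) (Function('s')(L, J) = Mul(Rational(-1, 7), Add(Add(3, Mul(2, 2)), Mul(-1, L))) = Mul(Rational(-1, 7), Add(Add(3, 4), Mul(-1, L))) = Mul(Rational(-1, 7), Add(7, Mul(-1, L))) = Add(-1, Mul(Rational(1, 7), L)))
Add(Add(24734, Function('q')(9)), Function('s')(80, 60)) = Add(Add(24734, 60), Add(-1, Mul(Rational(1, 7), 80))) = Add(24794, Add(-1, Rational(80, 7))) = Add(24794, Rational(73, 7)) = Rational(173631, 7)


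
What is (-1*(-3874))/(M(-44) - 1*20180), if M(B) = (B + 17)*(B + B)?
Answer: -1937/8902 ≈ -0.21759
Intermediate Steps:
M(B) = 2*B*(17 + B) (M(B) = (17 + B)*(2*B) = 2*B*(17 + B))
(-1*(-3874))/(M(-44) - 1*20180) = (-1*(-3874))/(2*(-44)*(17 - 44) - 1*20180) = 3874/(2*(-44)*(-27) - 20180) = 3874/(2376 - 20180) = 3874/(-17804) = 3874*(-1/17804) = -1937/8902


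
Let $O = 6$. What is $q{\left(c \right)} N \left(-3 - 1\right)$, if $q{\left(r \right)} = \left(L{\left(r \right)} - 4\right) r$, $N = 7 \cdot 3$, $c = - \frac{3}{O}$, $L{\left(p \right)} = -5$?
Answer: $-378$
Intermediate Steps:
$c = - \frac{1}{2}$ ($c = - \frac{3}{6} = \left(-3\right) \frac{1}{6} = - \frac{1}{2} \approx -0.5$)
$N = 21$
$q{\left(r \right)} = - 9 r$ ($q{\left(r \right)} = \left(-5 - 4\right) r = - 9 r$)
$q{\left(c \right)} N \left(-3 - 1\right) = \left(-9\right) \left(- \frac{1}{2}\right) 21 \left(-3 - 1\right) = \frac{9}{2} \cdot 21 \left(-4\right) = \frac{189}{2} \left(-4\right) = -378$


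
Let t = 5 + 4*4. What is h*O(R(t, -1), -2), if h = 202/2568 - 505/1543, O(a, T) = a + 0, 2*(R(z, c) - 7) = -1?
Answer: -6403501/3962424 ≈ -1.6161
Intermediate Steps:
t = 21 (t = 5 + 16 = 21)
R(z, c) = 13/2 (R(z, c) = 7 + (1/2)*(-1) = 7 - 1/2 = 13/2)
O(a, T) = a
h = -492577/1981212 (h = 202*(1/2568) - 505*1/1543 = 101/1284 - 505/1543 = -492577/1981212 ≈ -0.24862)
h*O(R(t, -1), -2) = -492577/1981212*13/2 = -6403501/3962424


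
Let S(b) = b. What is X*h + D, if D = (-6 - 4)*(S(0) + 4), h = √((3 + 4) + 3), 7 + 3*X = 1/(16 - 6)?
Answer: -40 - 23*√10/10 ≈ -47.273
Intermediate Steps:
X = -23/10 (X = -7/3 + 1/(3*(16 - 6)) = -7/3 + (⅓)/10 = -7/3 + (⅓)*(⅒) = -7/3 + 1/30 = -23/10 ≈ -2.3000)
h = √10 (h = √(7 + 3) = √10 ≈ 3.1623)
D = -40 (D = (-6 - 4)*(0 + 4) = -10*4 = -40)
X*h + D = -23*√10/10 - 40 = -40 - 23*√10/10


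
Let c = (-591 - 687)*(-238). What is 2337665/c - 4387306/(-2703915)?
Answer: 850589777851/91381511340 ≈ 9.3081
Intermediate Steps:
c = 304164 (c = -1278*(-238) = 304164)
2337665/c - 4387306/(-2703915) = 2337665/304164 - 4387306/(-2703915) = 2337665*(1/304164) - 4387306*(-1/2703915) = 2337665/304164 + 4387306/2703915 = 850589777851/91381511340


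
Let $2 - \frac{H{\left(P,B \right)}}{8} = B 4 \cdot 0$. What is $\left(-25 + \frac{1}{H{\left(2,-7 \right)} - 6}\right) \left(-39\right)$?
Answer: $\frac{9711}{10} \approx 971.1$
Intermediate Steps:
$H{\left(P,B \right)} = 16$ ($H{\left(P,B \right)} = 16 - 8 B 4 \cdot 0 = 16 - 8 \cdot 4 B 0 = 16 - 0 = 16 + 0 = 16$)
$\left(-25 + \frac{1}{H{\left(2,-7 \right)} - 6}\right) \left(-39\right) = \left(-25 + \frac{1}{16 - 6}\right) \left(-39\right) = \left(-25 + \frac{1}{10}\right) \left(-39\right) = \left(- \frac{249}{10}\right) \left(-39\right) = \frac{9711}{10}$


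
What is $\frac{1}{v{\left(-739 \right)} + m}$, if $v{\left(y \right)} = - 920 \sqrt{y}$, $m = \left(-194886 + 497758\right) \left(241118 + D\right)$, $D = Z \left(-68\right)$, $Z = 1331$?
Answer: $\frac{570194399}{26009732212085514700} + \frac{23 i \sqrt{739}}{52019464424171029400} \approx 2.1922 \cdot 10^{-11} + 1.2019 \cdot 10^{-17} i$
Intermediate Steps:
$D = -90508$ ($D = 1331 \left(-68\right) = -90508$)
$m = 45615551920$ ($m = \left(-194886 + 497758\right) \left(241118 - 90508\right) = 302872 \cdot 150610 = 45615551920$)
$\frac{1}{v{\left(-739 \right)} + m} = \frac{1}{- 920 \sqrt{-739} + 45615551920} = \frac{1}{- 920 i \sqrt{739} + 45615551920} = \frac{1}{45615551920 - 920 i \sqrt{739}}$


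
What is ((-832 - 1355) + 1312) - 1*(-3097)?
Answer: 2222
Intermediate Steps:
((-832 - 1355) + 1312) - 1*(-3097) = (-2187 + 1312) + 3097 = -875 + 3097 = 2222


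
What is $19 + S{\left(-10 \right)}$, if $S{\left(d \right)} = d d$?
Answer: $119$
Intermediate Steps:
$S{\left(d \right)} = d^{2}$
$19 + S{\left(-10 \right)} = 19 + \left(-10\right)^{2} = 19 + 100 = 119$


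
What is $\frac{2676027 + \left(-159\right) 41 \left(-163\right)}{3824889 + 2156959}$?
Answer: $\frac{467328}{747731} \approx 0.625$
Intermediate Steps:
$\frac{2676027 + \left(-159\right) 41 \left(-163\right)}{3824889 + 2156959} = \frac{2676027 - -1062597}{5981848} = \left(2676027 + 1062597\right) \frac{1}{5981848} = 3738624 \cdot \frac{1}{5981848} = \frac{467328}{747731}$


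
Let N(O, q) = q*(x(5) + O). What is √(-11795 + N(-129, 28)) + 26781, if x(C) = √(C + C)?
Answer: 26781 + √(-15407 + 28*√10) ≈ 26781.0 + 123.77*I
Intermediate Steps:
x(C) = √2*√C (x(C) = √(2*C) = √2*√C)
N(O, q) = q*(O + √10) (N(O, q) = q*(√2*√5 + O) = q*(√10 + O) = q*(O + √10))
√(-11795 + N(-129, 28)) + 26781 = √(-11795 + 28*(-129 + √10)) + 26781 = √(-11795 + (-3612 + 28*√10)) + 26781 = √(-15407 + 28*√10) + 26781 = 26781 + √(-15407 + 28*√10)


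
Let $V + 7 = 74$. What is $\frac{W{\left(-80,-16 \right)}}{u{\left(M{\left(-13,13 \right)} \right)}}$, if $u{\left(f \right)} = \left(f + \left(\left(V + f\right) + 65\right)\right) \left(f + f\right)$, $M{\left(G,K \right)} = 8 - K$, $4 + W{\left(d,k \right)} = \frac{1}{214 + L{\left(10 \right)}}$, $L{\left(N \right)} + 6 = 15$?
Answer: $\frac{891}{272060} \approx 0.003275$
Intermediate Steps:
$V = 67$ ($V = -7 + 74 = 67$)
$L{\left(N \right)} = 9$ ($L{\left(N \right)} = -6 + 15 = 9$)
$W{\left(d,k \right)} = - \frac{891}{223}$ ($W{\left(d,k \right)} = -4 + \frac{1}{214 + 9} = -4 + \frac{1}{223} = - \frac{891}{223}$)
$u{\left(f \right)} = 2 f \left(132 + 2 f\right)$ ($u{\left(f \right)} = \left(f + \left(\left(67 + f\right) + 65\right)\right) \left(f + f\right) = \left(f + \left(132 + f\right)\right) 2 f = \left(132 + 2 f\right) 2 f = 2 f \left(132 + 2 f\right)$)
$\frac{W{\left(-80,-16 \right)}}{u{\left(M{\left(-13,13 \right)} \right)}} = - \frac{891}{223 \cdot 4 \left(8 - 13\right) \left(66 + \left(8 - 13\right)\right)} = - \frac{891}{223 \cdot 4 \left(-5\right) \left(66 - 5\right)} = - \frac{891}{223 \cdot 4 \left(-5\right) 61} = - \frac{891}{223 \left(-1220\right)} = \left(- \frac{891}{223}\right) \left(- \frac{1}{1220}\right) = \frac{891}{272060}$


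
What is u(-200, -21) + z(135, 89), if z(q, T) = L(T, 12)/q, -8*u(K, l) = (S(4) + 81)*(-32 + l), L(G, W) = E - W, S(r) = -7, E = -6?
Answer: 29407/60 ≈ 490.12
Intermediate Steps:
L(G, W) = -6 - W
u(K, l) = 296 - 37*l/4 (u(K, l) = -(-7 + 81)*(-32 + l)/8 = -37*(-32 + l)/4 = -(-2368 + 74*l)/8 = 296 - 37*l/4)
z(q, T) = -18/q (z(q, T) = (-6 - 1*12)/q = (-6 - 12)/q = -18/q)
u(-200, -21) + z(135, 89) = (296 - 37/4*(-21)) - 18/135 = (296 + 777/4) - 18*1/135 = 1961/4 - 2/15 = 29407/60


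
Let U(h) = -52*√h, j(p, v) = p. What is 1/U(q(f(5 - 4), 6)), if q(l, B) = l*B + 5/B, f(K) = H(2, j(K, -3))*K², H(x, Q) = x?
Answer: -√462/4004 ≈ -0.0053682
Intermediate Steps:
f(K) = 2*K²
q(l, B) = 5/B + B*l (q(l, B) = B*l + 5/B = 5/B + B*l)
1/U(q(f(5 - 4), 6)) = 1/(-52*√(5/6 + 6*(2*(5 - 4)²))) = 1/(-52*√(5*(⅙) + 6*(2*1²))) = 1/(-52*√(⅚ + 6*(2*1))) = 1/(-52*√(⅚ + 6*2)) = 1/(-52*√(⅚ + 12)) = 1/(-26*√462/3) = -√462/4004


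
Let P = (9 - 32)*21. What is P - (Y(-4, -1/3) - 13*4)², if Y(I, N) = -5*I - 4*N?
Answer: -12811/9 ≈ -1423.4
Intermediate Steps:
P = -483 (P = -23*21 = -483)
P - (Y(-4, -1/3) - 13*4)² = -483 - ((-5*(-4) - (-4)/3) - 13*4)² = -483 - ((20 - (-4)/3) - 52)² = -483 - ((20 - 4*(-⅓)) - 52)² = -483 - ((20 + 4/3) - 52)² = -483 - (64/3 - 52)² = -483 - (-92/3)² = -483 - 1*8464/9 = -483 - 8464/9 = -12811/9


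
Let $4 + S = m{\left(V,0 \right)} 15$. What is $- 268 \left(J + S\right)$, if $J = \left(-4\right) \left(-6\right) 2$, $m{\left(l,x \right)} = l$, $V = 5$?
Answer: $-31892$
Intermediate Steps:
$J = 48$ ($J = 24 \cdot 2 = 48$)
$S = 71$ ($S = -4 + 5 \cdot 15 = -4 + 75 = 71$)
$- 268 \left(J + S\right) = - 268 \left(48 + 71\right) = \left(-268\right) 119 = -31892$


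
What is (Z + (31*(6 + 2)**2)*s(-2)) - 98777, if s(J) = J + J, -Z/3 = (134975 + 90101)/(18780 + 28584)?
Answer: -421252480/3947 ≈ -1.0673e+5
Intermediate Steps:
Z = -56269/3947 (Z = -3*(134975 + 90101)/(18780 + 28584) = -675228/47364 = -3*56269/11841 = -56269/3947 ≈ -14.256)
s(J) = 2*J
(Z + (31*(6 + 2)**2)*s(-2)) - 98777 = (-56269/3947 + (31*(6 + 2)**2)*(2*(-2))) - 98777 = (-56269/3947 + (31*8**2)*(-4)) - 98777 = (-56269/3947 + (31*64)*(-4)) - 98777 = (-56269/3947 + 1984*(-4)) - 98777 = (-56269/3947 - 7936) - 98777 = -31379661/3947 - 98777 = -421252480/3947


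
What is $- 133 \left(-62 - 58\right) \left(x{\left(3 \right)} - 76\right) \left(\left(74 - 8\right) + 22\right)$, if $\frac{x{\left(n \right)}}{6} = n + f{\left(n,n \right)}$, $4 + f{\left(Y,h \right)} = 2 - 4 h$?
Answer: $-199436160$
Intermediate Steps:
$f{\left(Y,h \right)} = -2 - 4 h$ ($f{\left(Y,h \right)} = -4 - \left(-2 + 4 h\right) = -2 - 4 h$)
$x{\left(n \right)} = -12 - 18 n$ ($x{\left(n \right)} = 6 \left(n - \left(2 + 4 n\right)\right) = 6 \left(-2 - 3 n\right) = -12 - 18 n$)
$- 133 \left(-62 - 58\right) \left(x{\left(3 \right)} - 76\right) \left(\left(74 - 8\right) + 22\right) = - 133 \left(-62 - 58\right) \left(\left(-12 - 54\right) - 76\right) \left(\left(74 - 8\right) + 22\right) = - 133 \left(- 120 \left(\left(-12 - 54\right) - 76\right)\right) \left(66 + 22\right) = - 133 \left(- 120 \left(-66 - 76\right)\right) 88 = - 133 \left(\left(-120\right) \left(-142\right)\right) 88 = \left(-133\right) 17040 \cdot 88 = \left(-2266320\right) 88 = -199436160$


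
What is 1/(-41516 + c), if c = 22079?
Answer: -1/19437 ≈ -5.1448e-5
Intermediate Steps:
1/(-41516 + c) = 1/(-41516 + 22079) = 1/(-19437) = -1/19437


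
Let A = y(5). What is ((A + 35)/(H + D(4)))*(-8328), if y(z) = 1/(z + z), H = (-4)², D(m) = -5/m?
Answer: -5846256/295 ≈ -19818.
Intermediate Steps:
H = 16
y(z) = 1/(2*z)
A = ⅒ (A = (½)/5 = (½)*(⅕) = ⅒ ≈ 0.10000)
((A + 35)/(H + D(4)))*(-8328) = ((⅒ + 35)/(16 - 5/4))*(-8328) = (351/(10*(16 - 5*¼)))*(-8328) = (351/(10*(16 - 5/4)))*(-8328) = (351/(10*(59/4)))*(-8328) = ((351/10)*(4/59))*(-8328) = (702/295)*(-8328) = -5846256/295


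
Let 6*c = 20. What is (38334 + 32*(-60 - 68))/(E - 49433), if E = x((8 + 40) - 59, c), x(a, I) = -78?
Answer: -34238/49511 ≈ -0.69152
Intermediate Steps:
c = 10/3 (c = (1/6)*20 = 10/3 ≈ 3.3333)
E = -78
(38334 + 32*(-60 - 68))/(E - 49433) = (38334 + 32*(-60 - 68))/(-78 - 49433) = (38334 + 32*(-128))/(-49511) = (38334 - 4096)*(-1/49511) = 34238*(-1/49511) = -34238/49511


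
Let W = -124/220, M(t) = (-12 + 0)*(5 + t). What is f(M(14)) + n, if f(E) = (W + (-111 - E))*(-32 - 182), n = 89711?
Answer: 3563649/55 ≈ 64794.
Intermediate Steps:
M(t) = -60 - 12*t (M(t) = -12*(5 + t) = -60 - 12*t)
W = -31/55 (W = -124*1/220 = -31/55 ≈ -0.56364)
f(E) = 1313104/55 + 214*E (f(E) = (-31/55 + (-111 - E))*(-32 - 182) = (-6136/55 - E)*(-214) = 1313104/55 + 214*E)
f(M(14)) + n = (1313104/55 + 214*(-60 - 12*14)) + 89711 = (1313104/55 + 214*(-60 - 168)) + 89711 = (1313104/55 + 214*(-228)) + 89711 = (1313104/55 - 48792) + 89711 = -1370456/55 + 89711 = 3563649/55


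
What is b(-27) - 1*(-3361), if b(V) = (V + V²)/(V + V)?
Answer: 3348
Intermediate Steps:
b(V) = (V + V²)/(2*V) (b(V) = (V + V²)/((2*V)) = (V + V²)*(1/(2*V)) = (V + V²)/(2*V))
b(-27) - 1*(-3361) = (½ + (½)*(-27)) - 1*(-3361) = (½ - 27/2) + 3361 = -13 + 3361 = 3348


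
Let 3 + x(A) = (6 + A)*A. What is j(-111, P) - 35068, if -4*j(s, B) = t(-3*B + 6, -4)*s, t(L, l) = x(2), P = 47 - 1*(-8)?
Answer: -138829/4 ≈ -34707.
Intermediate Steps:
P = 55 (P = 47 + 8 = 55)
x(A) = -3 + A*(6 + A) (x(A) = -3 + (6 + A)*A = -3 + A*(6 + A))
t(L, l) = 13 (t(L, l) = -3 + 2² + 6*2 = -3 + 4 + 12 = 13)
j(s, B) = -13*s/4
j(-111, P) - 35068 = -13/4*(-111) - 35068 = 1443/4 - 35068 = -138829/4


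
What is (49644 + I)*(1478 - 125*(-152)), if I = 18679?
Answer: 1399118394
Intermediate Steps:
(49644 + I)*(1478 - 125*(-152)) = (49644 + 18679)*(1478 - 125*(-152)) = 68323*(1478 + 19000) = 68323*20478 = 1399118394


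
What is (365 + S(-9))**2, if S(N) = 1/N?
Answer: 10784656/81 ≈ 1.3314e+5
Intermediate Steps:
(365 + S(-9))**2 = (365 + 1/(-9))**2 = (365 - 1/9)**2 = (3284/9)**2 = 10784656/81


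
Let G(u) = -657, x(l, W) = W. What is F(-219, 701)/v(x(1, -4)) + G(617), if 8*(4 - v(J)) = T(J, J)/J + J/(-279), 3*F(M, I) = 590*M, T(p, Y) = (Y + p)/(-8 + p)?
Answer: -204051717/17941 ≈ -11373.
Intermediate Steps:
T(p, Y) = (Y + p)/(-8 + p)
F(M, I) = 590*M/3 (F(M, I) = (590*M)/3 = 590*M/3)
v(J) = 4 - 1/(4*(-8 + J)) + J/2232 (v(J) = 4 - (((J + J)/(-8 + J))/J + J/(-279))/8 = 4 - (((2*J)/(-8 + J))/J + J*(-1/279))/8 = 4 - ((2*J/(-8 + J))/J - J/279)/8 = 4 - (2/(-8 + J) - J/279)/8 = 4 + (-1/(4*(-8 + J)) + J/2232) = 4 - 1/(4*(-8 + J)) + J/2232)
F(-219, 701)/v(x(1, -4)) + G(617) = ((590/3)*(-219))/(((-558 + (-8 - 4)*(8928 - 4))/(2232*(-8 - 4)))) - 657 = -43070*(-26784/(-558 - 12*8924)) - 657 = -43070*(-26784/(-558 - 107088)) - 657 = -43070/((1/2232)*(-1/12)*(-107646)) - 657 = -43070/17941/4464 - 657 = -43070*4464/17941 - 657 = -192264480/17941 - 657 = -204051717/17941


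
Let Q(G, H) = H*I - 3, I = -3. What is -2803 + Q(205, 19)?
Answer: -2863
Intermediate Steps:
Q(G, H) = -3 - 3*H (Q(G, H) = H*(-3) - 3 = -3*H - 3 = -3 - 3*H)
-2803 + Q(205, 19) = -2803 + (-3 - 3*19) = -2803 + (-3 - 57) = -2803 - 60 = -2863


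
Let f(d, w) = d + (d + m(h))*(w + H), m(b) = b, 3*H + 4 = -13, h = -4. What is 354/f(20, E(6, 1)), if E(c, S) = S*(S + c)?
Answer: 531/62 ≈ 8.5645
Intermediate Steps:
H = -17/3 (H = -4/3 + (⅓)*(-13) = -4/3 - 13/3 = -17/3 ≈ -5.6667)
f(d, w) = d + (-4 + d)*(-17/3 + w) (f(d, w) = d + (d - 4)*(w - 17/3) = d + (-4 + d)*(-17/3 + w))
354/f(20, E(6, 1)) = 354/(68/3 - 4*(1 + 6) - 14/3*20 + 20*(1*(1 + 6))) = 354/(68/3 - 4*7 - 280/3 + 20*(1*7)) = 354/(68/3 - 4*7 - 280/3 + 20*7) = 354/(68/3 - 28 - 280/3 + 140) = 354/(124/3) = 354*(3/124) = 531/62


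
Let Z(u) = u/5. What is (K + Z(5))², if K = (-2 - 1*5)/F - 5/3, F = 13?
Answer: 2209/1521 ≈ 1.4523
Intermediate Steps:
Z(u) = u/5 (Z(u) = u*(⅕) = u/5)
K = -86/39 (K = (-2 - 1*5)/13 - 5/3 = (-2 - 5)*(1/13) - 5*⅓ = -7*1/13 - 5/3 = -7/13 - 5/3 = -86/39 ≈ -2.2051)
(K + Z(5))² = (-86/39 + (⅕)*5)² = (-86/39 + 1)² = (-47/39)² = 2209/1521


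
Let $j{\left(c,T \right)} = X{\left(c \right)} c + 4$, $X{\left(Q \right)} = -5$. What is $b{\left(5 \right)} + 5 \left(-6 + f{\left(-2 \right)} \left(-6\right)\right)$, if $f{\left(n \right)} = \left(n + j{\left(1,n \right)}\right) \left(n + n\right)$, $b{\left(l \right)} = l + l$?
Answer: $-380$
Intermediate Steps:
$b{\left(l \right)} = 2 l$
$j{\left(c,T \right)} = 4 - 5 c$ ($j{\left(c,T \right)} = - 5 c + 4 = 4 - 5 c$)
$f{\left(n \right)} = 2 n \left(-1 + n\right)$ ($f{\left(n \right)} = \left(n + \left(4 - 5\right)\right) \left(n + n\right) = \left(n + \left(4 - 5\right)\right) 2 n = \left(n - 1\right) 2 n = \left(-1 + n\right) 2 n = 2 n \left(-1 + n\right)$)
$b{\left(5 \right)} + 5 \left(-6 + f{\left(-2 \right)} \left(-6\right)\right) = 2 \cdot 5 + 5 \left(-6 + 2 \left(-2\right) \left(-1 - 2\right) \left(-6\right)\right) = 10 + 5 \left(-6 + 2 \left(-2\right) \left(-3\right) \left(-6\right)\right) = 10 + 5 \left(-6 + 12 \left(-6\right)\right) = 10 + 5 \left(-6 - 72\right) = 10 + 5 \left(-78\right) = 10 - 390 = -380$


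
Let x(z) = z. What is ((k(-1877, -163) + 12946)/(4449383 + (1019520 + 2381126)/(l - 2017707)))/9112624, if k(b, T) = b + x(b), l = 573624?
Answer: 1659251367/7318889339658988154 ≈ 2.2671e-10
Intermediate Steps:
k(b, T) = 2*b (k(b, T) = b + b = 2*b)
((k(-1877, -163) + 12946)/(4449383 + (1019520 + 2381126)/(l - 2017707)))/9112624 = ((2*(-1877) + 12946)/(4449383 + (1019520 + 2381126)/(573624 - 2017707)))/9112624 = ((-3754 + 12946)/(4449383 + 3400646/(-1444083)))*(1/9112624) = (9192/(4449383 + 3400646*(-1/1444083)))*(1/9112624) = (9192/(4449383 - 3400646/1444083))*(1/9112624) = (9192/(6425274950143/1444083))*(1/9112624) = (9192*(1444083/6425274950143))*(1/9112624) = (13274010936/6425274950143)*(1/9112624) = 1659251367/7318889339658988154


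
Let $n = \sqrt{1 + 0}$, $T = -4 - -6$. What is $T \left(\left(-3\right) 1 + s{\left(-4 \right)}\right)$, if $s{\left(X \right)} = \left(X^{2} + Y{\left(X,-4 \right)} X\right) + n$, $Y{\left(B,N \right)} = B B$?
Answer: $-100$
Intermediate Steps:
$Y{\left(B,N \right)} = B^{2}$
$T = 2$ ($T = -4 + 6 = 2$)
$n = 1$ ($n = \sqrt{1} = 1$)
$s{\left(X \right)} = 1 + X^{2} + X^{3}$ ($s{\left(X \right)} = \left(X^{2} + X^{2} X\right) + 1 = \left(X^{2} + X^{3}\right) + 1 = 1 + X^{2} + X^{3}$)
$T \left(\left(-3\right) 1 + s{\left(-4 \right)}\right) = 2 \left(\left(-3\right) 1 + \left(1 + \left(-4\right)^{2} + \left(-4\right)^{3}\right)\right) = 2 \left(-3 + \left(1 + 16 - 64\right)\right) = 2 \left(-3 - 47\right) = 2 \left(-50\right) = -100$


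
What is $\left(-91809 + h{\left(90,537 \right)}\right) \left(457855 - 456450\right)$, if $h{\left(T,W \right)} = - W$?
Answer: $-129746130$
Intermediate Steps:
$\left(-91809 + h{\left(90,537 \right)}\right) \left(457855 - 456450\right) = \left(-91809 - 537\right) \left(457855 - 456450\right) = \left(-91809 - 537\right) 1405 = \left(-92346\right) 1405 = -129746130$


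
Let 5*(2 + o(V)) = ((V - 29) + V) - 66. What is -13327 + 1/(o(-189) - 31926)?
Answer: -2133825956/160113 ≈ -13327.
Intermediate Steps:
o(V) = -21 + 2*V/5 (o(V) = -2 + (((V - 29) + V) - 66)/5 = -2 + (((-29 + V) + V) - 66)/5 = -2 + ((-29 + 2*V) - 66)/5 = -2 + (-95 + 2*V)/5 = -2 + (-19 + 2*V/5) = -21 + 2*V/5)
-13327 + 1/(o(-189) - 31926) = -13327 + 1/((-21 + (2/5)*(-189)) - 31926) = -13327 + 1/((-21 - 378/5) - 31926) = -13327 + 1/(-483/5 - 31926) = -13327 + 1/(-160113/5) = -13327 - 5/160113 = -2133825956/160113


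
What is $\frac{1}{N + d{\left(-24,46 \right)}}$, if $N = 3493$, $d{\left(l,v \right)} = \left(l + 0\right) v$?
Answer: $\frac{1}{2389} \approx 0.00041859$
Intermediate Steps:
$d{\left(l,v \right)} = l v$
$\frac{1}{N + d{\left(-24,46 \right)}} = \frac{1}{3493 - 1104} = \frac{1}{2389}$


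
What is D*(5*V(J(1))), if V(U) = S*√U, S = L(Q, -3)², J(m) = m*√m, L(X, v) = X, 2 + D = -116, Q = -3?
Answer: -5310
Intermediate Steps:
D = -118 (D = -2 - 116 = -118)
J(m) = m^(3/2)
S = 9 (S = (-3)² = 9)
V(U) = 9*√U
D*(5*V(J(1))) = -590*9*√(1^(3/2)) = -590*9*√1 = -590*9*1 = -590*9 = -118*45 = -5310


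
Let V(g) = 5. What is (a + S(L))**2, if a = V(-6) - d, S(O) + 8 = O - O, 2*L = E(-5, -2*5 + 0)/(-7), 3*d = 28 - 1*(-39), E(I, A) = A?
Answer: 5776/9 ≈ 641.78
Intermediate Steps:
d = 67/3 (d = (28 - 1*(-39))/3 = (28 + 39)/3 = (1/3)*67 = 67/3 ≈ 22.333)
L = 5/7 (L = ((-2*5 + 0)/(-7))/2 = ((-10 + 0)*(-1/7))/2 = (-10*(-1/7))/2 = (1/2)*(10/7) = 5/7 ≈ 0.71429)
S(O) = -8 (S(O) = -8 + (O - O) = -8 + 0 = -8)
a = -52/3 (a = 5 - 1*67/3 = 5 - 67/3 = -52/3 ≈ -17.333)
(a + S(L))**2 = (-52/3 - 8)**2 = (-76/3)**2 = 5776/9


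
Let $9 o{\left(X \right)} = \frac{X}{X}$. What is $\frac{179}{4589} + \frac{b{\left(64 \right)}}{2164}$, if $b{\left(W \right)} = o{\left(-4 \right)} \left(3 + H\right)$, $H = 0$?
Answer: $\frac{1166657}{29791788} \approx 0.03916$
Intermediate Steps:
$o{\left(X \right)} = \frac{1}{9}$ ($o{\left(X \right)} = \frac{X \frac{1}{X}}{9} = \frac{1}{9} \cdot 1 = \frac{1}{9}$)
$b{\left(W \right)} = \frac{1}{3}$ ($b{\left(W \right)} = \frac{3 + 0}{9} = \frac{1}{9} \cdot 3 = \frac{1}{3}$)
$\frac{179}{4589} + \frac{b{\left(64 \right)}}{2164} = \frac{179}{4589} + \frac{1}{3 \cdot 2164} = 179 \cdot \frac{1}{4589} + \frac{1}{3} \cdot \frac{1}{2164} = \frac{179}{4589} + \frac{1}{6492} = \frac{1166657}{29791788}$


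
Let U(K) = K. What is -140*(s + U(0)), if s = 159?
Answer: -22260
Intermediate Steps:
-140*(s + U(0)) = -140*(159 + 0) = -140*159 = -22260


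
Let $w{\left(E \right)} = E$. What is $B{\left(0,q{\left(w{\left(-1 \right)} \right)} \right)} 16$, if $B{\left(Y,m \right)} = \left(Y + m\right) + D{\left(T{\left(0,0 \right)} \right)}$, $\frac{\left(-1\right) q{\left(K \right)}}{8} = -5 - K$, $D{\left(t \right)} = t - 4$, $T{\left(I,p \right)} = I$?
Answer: $448$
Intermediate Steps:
$D{\left(t \right)} = -4 + t$
$q{\left(K \right)} = 40 + 8 K$ ($q{\left(K \right)} = - 8 \left(-5 - K\right) = 40 + 8 K$)
$B{\left(Y,m \right)} = -4 + Y + m$ ($B{\left(Y,m \right)} = \left(Y + m\right) + \left(-4 + 0\right) = \left(Y + m\right) - 4 = -4 + Y + m$)
$B{\left(0,q{\left(w{\left(-1 \right)} \right)} \right)} 16 = \left(-4 + 0 + \left(40 + 8 \left(-1\right)\right)\right) 16 = \left(-4 + 0 + \left(40 - 8\right)\right) 16 = \left(-4 + 0 + 32\right) 16 = 28 \cdot 16 = 448$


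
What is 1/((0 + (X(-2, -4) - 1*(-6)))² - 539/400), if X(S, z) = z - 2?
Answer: -400/539 ≈ -0.74212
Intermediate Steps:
X(S, z) = -2 + z
1/((0 + (X(-2, -4) - 1*(-6)))² - 539/400) = 1/((0 + ((-2 - 4) - 1*(-6)))² - 539/400) = 1/((0 + (-6 + 6))² - 539*1/400) = 1/((0 + 0)² - 539/400) = 1/(0² - 539/400) = 1/(0 - 539/400) = 1/(-539/400) = -400/539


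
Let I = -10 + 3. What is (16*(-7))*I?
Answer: 784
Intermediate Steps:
I = -7
(16*(-7))*I = (16*(-7))*(-7) = -112*(-7) = 784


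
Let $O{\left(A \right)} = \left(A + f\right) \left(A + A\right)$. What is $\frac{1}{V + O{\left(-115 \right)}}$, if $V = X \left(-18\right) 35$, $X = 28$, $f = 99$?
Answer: $- \frac{1}{13960} \approx -7.1633 \cdot 10^{-5}$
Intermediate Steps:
$V = -17640$ ($V = 28 \left(-18\right) 35 = \left(-504\right) 35 = -17640$)
$O{\left(A \right)} = 2 A \left(99 + A\right)$ ($O{\left(A \right)} = \left(A + 99\right) \left(A + A\right) = \left(99 + A\right) 2 A = 2 A \left(99 + A\right)$)
$\frac{1}{V + O{\left(-115 \right)}} = \frac{1}{-17640 + 2 \left(-115\right) \left(99 - 115\right)} = \frac{1}{-17640 + 2 \left(-115\right) \left(-16\right)} = \frac{1}{-17640 + 3680} = \frac{1}{-13960} = - \frac{1}{13960}$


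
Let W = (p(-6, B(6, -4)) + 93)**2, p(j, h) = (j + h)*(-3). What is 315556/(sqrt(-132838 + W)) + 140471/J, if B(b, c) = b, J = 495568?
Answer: 140471/495568 - 315556*I*sqrt(124189)/124189 ≈ 0.28345 - 895.44*I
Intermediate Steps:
p(j, h) = -3*h - 3*j (p(j, h) = (h + j)*(-3) = -3*h - 3*j)
W = 8649 (W = ((-3*6 - 3*(-6)) + 93)**2 = ((-18 + 18) + 93)**2 = (0 + 93)**2 = 93**2 = 8649)
315556/(sqrt(-132838 + W)) + 140471/J = 315556/(sqrt(-132838 + 8649)) + 140471/495568 = 315556/(sqrt(-124189)) + 140471*(1/495568) = 315556/((I*sqrt(124189))) + 140471/495568 = 315556*(-I*sqrt(124189)/124189) + 140471/495568 = -315556*I*sqrt(124189)/124189 + 140471/495568 = 140471/495568 - 315556*I*sqrt(124189)/124189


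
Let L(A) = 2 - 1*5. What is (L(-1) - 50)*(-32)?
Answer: 1696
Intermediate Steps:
L(A) = -3 (L(A) = 2 - 5 = -3)
(L(-1) - 50)*(-32) = (-3 - 50)*(-32) = -53*(-32) = 1696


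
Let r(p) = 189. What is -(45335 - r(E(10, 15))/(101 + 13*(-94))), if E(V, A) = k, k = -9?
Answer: -50820724/1121 ≈ -45335.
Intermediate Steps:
E(V, A) = -9
-(45335 - r(E(10, 15))/(101 + 13*(-94))) = -(45335 - 189/(101 + 13*(-94))) = -(45335 - 189/(101 - 1222)) = -(45335 - 189/(-1121)) = -(45335 - 189*(-1)/1121) = -(45335 - 1*(-189/1121)) = -(45335 + 189/1121) = -1*50820724/1121 = -50820724/1121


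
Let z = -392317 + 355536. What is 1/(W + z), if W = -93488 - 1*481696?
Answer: -1/611965 ≈ -1.6341e-6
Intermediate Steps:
W = -575184 (W = -93488 - 481696 = -575184)
z = -36781
1/(W + z) = 1/(-575184 - 36781) = 1/(-611965) = -1/611965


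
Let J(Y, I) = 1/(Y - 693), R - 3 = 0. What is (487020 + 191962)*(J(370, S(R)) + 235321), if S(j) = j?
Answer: 51608526921724/323 ≈ 1.5978e+11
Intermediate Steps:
R = 3 (R = 3 + 0 = 3)
J(Y, I) = 1/(-693 + Y)
(487020 + 191962)*(J(370, S(R)) + 235321) = (487020 + 191962)*(1/(-693 + 370) + 235321) = 678982*(1/(-323) + 235321) = 678982*(-1/323 + 235321) = 678982*(76008682/323) = 51608526921724/323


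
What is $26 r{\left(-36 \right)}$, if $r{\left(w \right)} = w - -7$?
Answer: $-754$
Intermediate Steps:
$r{\left(w \right)} = 7 + w$ ($r{\left(w \right)} = w + 7 = 7 + w$)
$26 r{\left(-36 \right)} = 26 \left(7 - 36\right) = 26 \left(-29\right) = -754$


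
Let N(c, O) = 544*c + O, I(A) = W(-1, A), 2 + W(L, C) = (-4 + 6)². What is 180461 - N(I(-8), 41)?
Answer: 179332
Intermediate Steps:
W(L, C) = 2 (W(L, C) = -2 + (-4 + 6)² = -2 + 2² = -2 + 4 = 2)
I(A) = 2
N(c, O) = O + 544*c
180461 - N(I(-8), 41) = 180461 - (41 + 544*2) = 180461 - (41 + 1088) = 180461 - 1*1129 = 180461 - 1129 = 179332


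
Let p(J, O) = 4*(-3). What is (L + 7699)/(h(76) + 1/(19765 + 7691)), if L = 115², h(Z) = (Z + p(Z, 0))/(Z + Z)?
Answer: 10915297536/219667 ≈ 49690.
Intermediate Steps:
p(J, O) = -12
h(Z) = (-12 + Z)/(2*Z) (h(Z) = (Z - 12)/(Z + Z) = (-12 + Z)/((2*Z)) = (-12 + Z)*(1/(2*Z)) = (-12 + Z)/(2*Z))
L = 13225
(L + 7699)/(h(76) + 1/(19765 + 7691)) = (13225 + 7699)/((½)*(-12 + 76)/76 + 1/(19765 + 7691)) = 20924/((½)*(1/76)*64 + 1/27456) = 20924/(8/19 + 1/27456) = 20924/(219667/521664) = 20924*(521664/219667) = 10915297536/219667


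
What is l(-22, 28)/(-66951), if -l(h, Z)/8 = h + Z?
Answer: 16/22317 ≈ 0.00071694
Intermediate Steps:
l(h, Z) = -8*Z - 8*h (l(h, Z) = -8*(h + Z) = -8*(Z + h) = -8*Z - 8*h)
l(-22, 28)/(-66951) = (-8*28 - 8*(-22))/(-66951) = (-224 + 176)*(-1/66951) = -48*(-1/66951) = 16/22317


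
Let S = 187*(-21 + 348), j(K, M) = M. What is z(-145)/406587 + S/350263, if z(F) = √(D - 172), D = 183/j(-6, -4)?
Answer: 61149/350263 + I*√871/813174 ≈ 0.17458 + 3.6293e-5*I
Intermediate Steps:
S = 61149 (S = 187*327 = 61149)
D = -183/4 (D = 183/(-4) = 183*(-¼) = -183/4 ≈ -45.750)
z(F) = I*√871/2 (z(F) = √(-183/4 - 172) = √(-871/4) = I*√871/2)
z(-145)/406587 + S/350263 = (I*√871/2)/406587 + 61149/350263 = (I*√871/2)*(1/406587) + 61149*(1/350263) = I*√871/813174 + 61149/350263 = 61149/350263 + I*√871/813174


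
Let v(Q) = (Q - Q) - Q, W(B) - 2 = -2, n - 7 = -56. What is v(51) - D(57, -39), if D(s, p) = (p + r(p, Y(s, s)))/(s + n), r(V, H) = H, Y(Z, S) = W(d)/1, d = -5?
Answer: -369/8 ≈ -46.125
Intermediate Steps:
n = -49 (n = 7 - 56 = -49)
W(B) = 0 (W(B) = 2 - 2 = 0)
Y(Z, S) = 0 (Y(Z, S) = 0/1 = 0*1 = 0)
v(Q) = -Q (v(Q) = 0 - Q = -Q)
D(s, p) = p/(-49 + s) (D(s, p) = (p + 0)/(s - 49) = p/(-49 + s))
v(51) - D(57, -39) = -1*51 - (-39)/(-49 + 57) = -51 - (-39)/8 = -51 - 1*(-39/8) = -51 + 39/8 = -369/8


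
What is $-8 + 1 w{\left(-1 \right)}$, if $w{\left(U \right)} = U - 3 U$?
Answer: $-6$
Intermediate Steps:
$w{\left(U \right)} = - 2 U$
$-8 + 1 w{\left(-1 \right)} = -8 + 1 \left(\left(-2\right) \left(-1\right)\right) = -8 + 1 \cdot 2 = -8 + 2 = -6$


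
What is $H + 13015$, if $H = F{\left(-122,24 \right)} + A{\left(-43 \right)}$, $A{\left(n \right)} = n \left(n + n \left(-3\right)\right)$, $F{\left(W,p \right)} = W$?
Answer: $9195$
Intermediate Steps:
$A{\left(n \right)} = - 2 n^{2}$ ($A{\left(n \right)} = n \left(n - 3 n\right) = n \left(- 2 n\right) = - 2 n^{2}$)
$H = -3820$ ($H = -122 - 2 \left(-43\right)^{2} = -122 - 3698 = -3820$)
$H + 13015 = -3820 + 13015 = 9195$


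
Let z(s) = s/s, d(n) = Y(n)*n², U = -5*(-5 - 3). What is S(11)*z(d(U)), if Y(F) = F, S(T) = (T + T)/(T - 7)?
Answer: 11/2 ≈ 5.5000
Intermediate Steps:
S(T) = 2*T/(-7 + T) (S(T) = (2*T)/(-7 + T) = 2*T/(-7 + T))
U = 40 (U = -5*(-8) = 40)
d(n) = n³ (d(n) = n*n² = n³)
z(s) = 1
S(11)*z(d(U)) = (2*11/(-7 + 11))*1 = (2*11/4)*1 = (2*11*(¼))*1 = (11/2)*1 = 11/2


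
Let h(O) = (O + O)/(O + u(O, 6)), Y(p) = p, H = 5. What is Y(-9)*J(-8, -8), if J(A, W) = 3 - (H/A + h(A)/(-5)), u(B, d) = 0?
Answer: -1449/40 ≈ -36.225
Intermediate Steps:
h(O) = 2 (h(O) = (O + O)/(O + 0) = (2*O)/O = 2)
J(A, W) = 17/5 - 5/A (J(A, W) = 3 - (5/A + 2/(-5)) = 3 - (5/A + 2*(-⅕)) = 3 - (5/A - ⅖) = 3 - (-⅖ + 5/A) = 3 + (⅖ - 5/A) = 17/5 - 5/A)
Y(-9)*J(-8, -8) = -9*(17/5 - 5/(-8)) = -9*(17/5 - 5*(-⅛)) = -9*(17/5 + 5/8) = -9*161/40 = -1449/40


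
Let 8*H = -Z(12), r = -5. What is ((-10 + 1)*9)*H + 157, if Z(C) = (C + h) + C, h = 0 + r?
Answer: 2795/8 ≈ 349.38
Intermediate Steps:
h = -5 (h = 0 - 5 = -5)
Z(C) = -5 + 2*C (Z(C) = (C - 5) + C = (-5 + C) + C = -5 + 2*C)
H = -19/8 (H = (-(-5 + 2*12))/8 = (-(-5 + 24))/8 = (-1*19)/8 = (1/8)*(-19) = -19/8 ≈ -2.3750)
((-10 + 1)*9)*H + 157 = ((-10 + 1)*9)*(-19/8) + 157 = -9*9*(-19/8) + 157 = -81*(-19/8) + 157 = 1539/8 + 157 = 2795/8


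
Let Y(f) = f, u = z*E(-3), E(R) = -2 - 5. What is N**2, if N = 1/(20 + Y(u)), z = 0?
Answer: 1/400 ≈ 0.0025000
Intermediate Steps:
E(R) = -7
u = 0 (u = 0*(-7) = 0)
N = 1/20 (N = 1/(20 + 0) = 1/20 ≈ 0.050000)
N**2 = (1/20)**2 = 1/400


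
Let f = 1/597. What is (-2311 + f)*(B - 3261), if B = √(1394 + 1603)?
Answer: 1499696942/199 - 4138998*√37/199 ≈ 7.4096e+6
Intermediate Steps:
B = 9*√37 (B = √2997 = 9*√37 ≈ 54.745)
f = 1/597 ≈ 0.0016750
(-2311 + f)*(B - 3261) = (-2311 + 1/597)*(9*√37 - 3261) = -1379666*(-3261 + 9*√37)/597 = 1499696942/199 - 4138998*√37/199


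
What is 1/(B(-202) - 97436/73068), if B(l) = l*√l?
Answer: -444965853/2750354404080793 + 67404024378*I*√202/2750354404080793 ≈ -1.6179e-7 + 0.00034832*I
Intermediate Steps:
B(l) = l^(3/2)
1/(B(-202) - 97436/73068) = 1/((-202)^(3/2) - 97436/73068) = 1/(-202*I*√202 - 97436*1/73068) = 1/(-202*I*√202 - 24359/18267) = 1/(-24359/18267 - 202*I*√202)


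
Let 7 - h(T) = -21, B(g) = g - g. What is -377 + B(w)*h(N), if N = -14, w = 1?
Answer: -377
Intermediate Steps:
B(g) = 0
h(T) = 28 (h(T) = 7 - 1*(-21) = 7 + 21 = 28)
-377 + B(w)*h(N) = -377 + 0*28 = -377 + 0 = -377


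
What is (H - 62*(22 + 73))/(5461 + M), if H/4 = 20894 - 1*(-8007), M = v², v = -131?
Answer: 54857/11311 ≈ 4.8499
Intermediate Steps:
M = 17161 (M = (-131)² = 17161)
H = 115604 (H = 4*(20894 - 1*(-8007)) = 4*(20894 + 8007) = 4*28901 = 115604)
(H - 62*(22 + 73))/(5461 + M) = (115604 - 62*(22 + 73))/(5461 + 17161) = (115604 - 62*95)/22622 = (115604 - 5890)*(1/22622) = 109714*(1/22622) = 54857/11311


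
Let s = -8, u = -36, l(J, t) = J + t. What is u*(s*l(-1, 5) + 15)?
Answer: 612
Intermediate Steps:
u*(s*l(-1, 5) + 15) = -36*(-8*(-1 + 5) + 15) = -36*(-8*4 + 15) = -36*(-32 + 15) = -36*(-17) = 612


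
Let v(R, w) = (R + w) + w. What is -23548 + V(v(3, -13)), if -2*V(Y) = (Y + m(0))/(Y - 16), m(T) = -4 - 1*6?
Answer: -612259/26 ≈ -23548.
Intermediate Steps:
m(T) = -10 (m(T) = -4 - 6 = -10)
v(R, w) = R + 2*w
V(Y) = -(-10 + Y)/(2*(-16 + Y)) (V(Y) = -(Y - 10)/(2*(Y - 16)) = -(-10 + Y)/(2*(-16 + Y)))
-23548 + V(v(3, -13)) = -23548 + (10 - (3 + 2*(-13)))/(2*(-16 + (3 + 2*(-13)))) = -23548 + (10 - (3 - 26))/(2*(-16 + (3 - 26))) = -23548 + (10 - 1*(-23))/(2*(-16 - 23)) = -23548 + (½)*(10 + 23)/(-39) = -23548 + (½)*(-1/39)*33 = -23548 - 11/26 = -612259/26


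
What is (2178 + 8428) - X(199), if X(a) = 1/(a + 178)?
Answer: 3998461/377 ≈ 10606.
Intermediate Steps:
X(a) = 1/(178 + a)
(2178 + 8428) - X(199) = (2178 + 8428) - 1/(178 + 199) = 10606 - 1/377 = 3998461/377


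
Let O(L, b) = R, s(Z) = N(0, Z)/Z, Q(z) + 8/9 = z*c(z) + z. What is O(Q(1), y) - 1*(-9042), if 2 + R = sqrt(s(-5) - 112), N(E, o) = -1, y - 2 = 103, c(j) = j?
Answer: 9040 + I*sqrt(2795)/5 ≈ 9040.0 + 10.574*I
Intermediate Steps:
Q(z) = -8/9 + z + z**2 (Q(z) = -8/9 + (z*z + z) = -8/9 + (z**2 + z) = -8/9 + (z + z**2) = -8/9 + z + z**2)
y = 105 (y = 2 + 103 = 105)
s(Z) = -1/Z
R = -2 + I*sqrt(2795)/5 (R = -2 + sqrt(-1/(-5) - 112) = -2 + sqrt(-1*(-1/5) - 112) = -2 + sqrt(1/5 - 112) = -2 + sqrt(-559/5) = -2 + I*sqrt(2795)/5 ≈ -2.0 + 10.574*I)
O(L, b) = -2 + I*sqrt(2795)/5
O(Q(1), y) - 1*(-9042) = (-2 + I*sqrt(2795)/5) - 1*(-9042) = (-2 + I*sqrt(2795)/5) + 9042 = 9040 + I*sqrt(2795)/5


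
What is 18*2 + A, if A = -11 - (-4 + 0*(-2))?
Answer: 29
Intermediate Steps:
A = -7 (A = -11 - (-4 + 0) = -11 - 1*(-4) = -11 + 4 = -7)
18*2 + A = 18*2 - 7 = 36 - 7 = 29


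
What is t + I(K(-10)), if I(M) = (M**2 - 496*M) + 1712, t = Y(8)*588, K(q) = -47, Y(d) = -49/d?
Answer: 47263/2 ≈ 23632.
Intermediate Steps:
t = -7203/2 (t = -49/8*588 = -7203/2 ≈ -3601.5)
I(M) = 1712 + M**2 - 496*M
t + I(K(-10)) = -7203/2 + (1712 + (-47)**2 - 496*(-47)) = -7203/2 + (1712 + 2209 + 23312) = -7203/2 + 27233 = 47263/2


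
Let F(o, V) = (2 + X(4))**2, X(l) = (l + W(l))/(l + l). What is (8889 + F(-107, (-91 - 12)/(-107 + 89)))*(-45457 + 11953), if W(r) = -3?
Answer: -595936695/2 ≈ -2.9797e+8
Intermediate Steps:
X(l) = (-3 + l)/(2*l) (X(l) = (l - 3)/(l + l) = (-3 + l)/((2*l)) = (-3 + l)*(1/(2*l)) = (-3 + l)/(2*l))
F(o, V) = 289/64 (F(o, V) = (2 + (1/2)*(-3 + 4)/4)**2 = (2 + (1/2)*(1/4)*1)**2 = (2 + 1/8)**2 = (17/8)**2 = 289/64)
(8889 + F(-107, (-91 - 12)/(-107 + 89)))*(-45457 + 11953) = (8889 + 289/64)*(-45457 + 11953) = (569185/64)*(-33504) = -595936695/2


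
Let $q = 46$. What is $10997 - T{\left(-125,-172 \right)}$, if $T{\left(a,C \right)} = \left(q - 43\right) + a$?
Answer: $11119$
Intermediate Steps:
$T{\left(a,C \right)} = 3 + a$ ($T{\left(a,C \right)} = \left(46 - 43\right) + a = 3 + a$)
$10997 - T{\left(-125,-172 \right)} = 10997 - \left(3 - 125\right) = 10997 - -122 = 10997 + 122 = 11119$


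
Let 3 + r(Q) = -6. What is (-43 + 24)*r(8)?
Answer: 171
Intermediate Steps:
r(Q) = -9 (r(Q) = -3 - 6 = -9)
(-43 + 24)*r(8) = (-43 + 24)*(-9) = -19*(-9) = 171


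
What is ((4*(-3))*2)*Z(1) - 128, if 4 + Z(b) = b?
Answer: -56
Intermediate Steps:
Z(b) = -4 + b
((4*(-3))*2)*Z(1) - 128 = ((4*(-3))*2)*(-4 + 1) - 128 = -12*2*(-3) - 128 = -24*(-3) - 128 = 72 - 128 = -56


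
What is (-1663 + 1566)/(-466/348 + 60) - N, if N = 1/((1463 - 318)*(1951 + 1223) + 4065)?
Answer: -61407153217/37136077065 ≈ -1.6536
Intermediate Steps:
N = 1/3638295 (N = 1/(1145*3174 + 4065) = 1/(3634230 + 4065) = 1/3638295 ≈ 2.7485e-7)
(-1663 + 1566)/(-466/348 + 60) - N = (-1663 + 1566)/(-466/348 + 60) - 1*1/3638295 = -97/(-466*1/348 + 60) - 1/3638295 = -97/(-233/174 + 60) - 1/3638295 = -97/10207/174 - 1/3638295 = -97*174/10207 - 1/3638295 = -16878/10207 - 1/3638295 = -61407153217/37136077065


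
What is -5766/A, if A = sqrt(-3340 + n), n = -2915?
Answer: 1922*I*sqrt(695)/695 ≈ 72.906*I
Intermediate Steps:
A = 3*I*sqrt(695) (A = sqrt(-3340 - 2915) = sqrt(-6255) = 3*I*sqrt(695) ≈ 79.089*I)
-5766/A = -5766*(-I*sqrt(695)/2085) = -(-1922)*I*sqrt(695)/695 = 1922*I*sqrt(695)/695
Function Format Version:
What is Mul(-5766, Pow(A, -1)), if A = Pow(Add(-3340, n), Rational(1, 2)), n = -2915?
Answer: Mul(Rational(1922, 695), I, Pow(695, Rational(1, 2))) ≈ Mul(72.906, I)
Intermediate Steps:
A = Mul(3, I, Pow(695, Rational(1, 2))) (A = Pow(Add(-3340, -2915), Rational(1, 2)) = Pow(-6255, Rational(1, 2)) = Mul(3, I, Pow(695, Rational(1, 2))) ≈ Mul(79.089, I))
Mul(-5766, Pow(A, -1)) = Mul(-5766, Pow(Mul(3, I, Pow(695, Rational(1, 2))), -1)) = Mul(-5766, Mul(Rational(-1, 2085), I, Pow(695, Rational(1, 2)))) = Mul(Rational(1922, 695), I, Pow(695, Rational(1, 2)))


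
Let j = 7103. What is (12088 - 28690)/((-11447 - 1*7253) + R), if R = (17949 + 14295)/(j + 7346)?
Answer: 119941149/135082028 ≈ 0.88791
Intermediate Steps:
R = 32244/14449 (R = (17949 + 14295)/(7103 + 7346) = 32244/14449 ≈ 2.2316)
(12088 - 28690)/((-11447 - 1*7253) + R) = (12088 - 28690)/((-11447 - 1*7253) + 32244/14449) = -16602/((-11447 - 7253) + 32244/14449) = -16602/(-18700 + 32244/14449) = -16602/(-270164056/14449) = -16602*(-14449/270164056) = 119941149/135082028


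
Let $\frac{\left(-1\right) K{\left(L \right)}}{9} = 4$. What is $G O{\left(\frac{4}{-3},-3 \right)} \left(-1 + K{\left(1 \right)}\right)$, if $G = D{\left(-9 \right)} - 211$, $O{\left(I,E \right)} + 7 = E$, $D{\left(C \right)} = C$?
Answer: $-81400$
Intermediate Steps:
$O{\left(I,E \right)} = -7 + E$
$K{\left(L \right)} = -36$ ($K{\left(L \right)} = \left(-9\right) 4 = -36$)
$G = -220$ ($G = -9 - 211 = -220$)
$G O{\left(\frac{4}{-3},-3 \right)} \left(-1 + K{\left(1 \right)}\right) = - 220 \left(-7 - 3\right) \left(-1 - 36\right) = - 220 \left(\left(-10\right) \left(-37\right)\right) = \left(-220\right) 370 = -81400$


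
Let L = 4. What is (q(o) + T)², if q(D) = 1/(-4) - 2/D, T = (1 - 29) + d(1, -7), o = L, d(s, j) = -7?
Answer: 20449/16 ≈ 1278.1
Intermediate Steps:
o = 4
T = -35 (T = (1 - 29) - 7 = -28 - 7 = -35)
q(D) = -¼ - 2/D (q(D) = 1*(-¼) - 2/D = -¼ - 2/D)
(q(o) + T)² = ((¼)*(-8 - 1*4)/4 - 35)² = ((¼)*(¼)*(-8 - 4) - 35)² = ((¼)*(¼)*(-12) - 35)² = (-¾ - 35)² = (-143/4)² = 20449/16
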